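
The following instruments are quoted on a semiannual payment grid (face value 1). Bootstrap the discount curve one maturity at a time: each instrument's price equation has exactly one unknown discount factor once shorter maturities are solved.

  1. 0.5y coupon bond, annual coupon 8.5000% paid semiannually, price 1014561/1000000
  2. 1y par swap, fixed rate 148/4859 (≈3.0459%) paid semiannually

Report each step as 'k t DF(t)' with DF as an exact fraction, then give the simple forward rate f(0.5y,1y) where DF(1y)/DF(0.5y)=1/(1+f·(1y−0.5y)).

1 1/2 2433/2500
2 1 1213/1250
f(0.5y,1y) = ((2433/2500)/(1213/1250) − 1)/(1/2) = 7/1213 ≈ 0.5771%

step 1 [0.5y] bond c/2=17/400: DF=(1014561/1000000 − 17/400·(0))/(1+17/400) = 2433/2500 ≈ 0.973200
step 2 [1y] swap r/2=74/4859: DF=(1 − 74/4859·(0.973200))/(1+74/4859) = 1213/1250 ≈ 0.970400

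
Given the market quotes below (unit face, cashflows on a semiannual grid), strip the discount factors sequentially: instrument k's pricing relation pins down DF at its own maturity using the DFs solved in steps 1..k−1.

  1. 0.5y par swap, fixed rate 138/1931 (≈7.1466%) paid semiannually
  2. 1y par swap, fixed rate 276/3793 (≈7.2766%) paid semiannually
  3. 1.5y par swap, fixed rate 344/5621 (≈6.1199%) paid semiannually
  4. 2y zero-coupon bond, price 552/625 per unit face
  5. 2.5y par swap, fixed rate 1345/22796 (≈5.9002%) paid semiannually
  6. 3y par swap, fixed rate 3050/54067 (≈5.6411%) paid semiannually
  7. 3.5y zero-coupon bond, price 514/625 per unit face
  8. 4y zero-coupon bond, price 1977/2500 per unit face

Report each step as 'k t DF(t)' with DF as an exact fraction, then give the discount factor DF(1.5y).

step 1 [0.5y] swap r/2=69/1931: DF=(1 − 69/1931·(0))/(1+69/1931) = 1931/2000 ≈ 0.965500
step 2 [1y] swap r/2=138/3793: DF=(1 − 138/3793·(0.965500))/(1+138/3793) = 931/1000 ≈ 0.931000
step 3 [1.5y] swap r/2=172/5621: DF=(1 − 172/5621·(0.965500+0.931000))/(1+172/5621) = 457/500 ≈ 0.914000
step 4 [2y] zero: DF = P = 552/625 ≈ 0.883200
step 5 [2.5y] swap r/2=1345/45592: DF=(1 − 1345/45592·(0.965500+0.931000+0.914000+0.883200))/(1+1345/45592) = 1731/2000 ≈ 0.865500
step 6 [3y] swap r/2=1525/54067: DF=(1 − 1525/54067·(0.965500+0.931000+0.914000+0.883200+0.865500))/(1+1525/54067) = 339/400 ≈ 0.847500
step 7 [3.5y] zero: DF = P = 514/625 ≈ 0.822400
step 8 [4y] zero: DF = P = 1977/2500 ≈ 0.790800

1 1/2 1931/2000
2 1 931/1000
3 3/2 457/500
4 2 552/625
5 5/2 1731/2000
6 3 339/400
7 7/2 514/625
8 4 1977/2500
DF(1.5y) = 457/500 ≈ 0.914000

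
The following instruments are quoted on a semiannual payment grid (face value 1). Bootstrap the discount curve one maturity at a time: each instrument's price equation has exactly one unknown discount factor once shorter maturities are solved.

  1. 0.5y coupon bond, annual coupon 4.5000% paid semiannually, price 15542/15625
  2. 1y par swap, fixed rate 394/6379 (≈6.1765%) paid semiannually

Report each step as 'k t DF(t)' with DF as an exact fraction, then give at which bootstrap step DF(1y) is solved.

1 1/2 608/625
2 1 9409/10000
DF(1y) is solved at step 2

step 1 [0.5y] bond c/2=9/400: DF=(15542/15625 − 9/400·(0))/(1+9/400) = 608/625 ≈ 0.972800
step 2 [1y] swap r/2=197/6379: DF=(1 − 197/6379·(0.972800))/(1+197/6379) = 9409/10000 ≈ 0.940900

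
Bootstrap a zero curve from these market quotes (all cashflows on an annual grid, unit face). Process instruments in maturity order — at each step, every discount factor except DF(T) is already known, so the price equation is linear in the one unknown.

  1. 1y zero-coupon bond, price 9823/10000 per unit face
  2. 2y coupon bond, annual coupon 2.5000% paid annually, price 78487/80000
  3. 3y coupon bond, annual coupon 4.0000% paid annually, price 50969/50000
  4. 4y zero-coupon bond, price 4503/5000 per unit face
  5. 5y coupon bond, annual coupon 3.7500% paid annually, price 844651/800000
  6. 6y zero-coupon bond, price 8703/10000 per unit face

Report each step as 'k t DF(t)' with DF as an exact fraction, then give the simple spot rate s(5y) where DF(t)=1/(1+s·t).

1 1 9823/10000
2 2 2333/2500
3 3 1813/2000
4 4 4503/5000
5 5 8831/10000
6 6 8703/10000
s(5y) = (1/(8831/10000) − 1)/(5) = 1169/44155 ≈ 2.6475%

step 1 [1y] zero: DF = P = 9823/10000 ≈ 0.982300
step 2 [2y] bond c/1=1/40: DF=(78487/80000 − 1/40·(0.982300))/(1+1/40) = 2333/2500 ≈ 0.933200
step 3 [3y] bond c/1=1/25: DF=(50969/50000 − 1/25·(0.982300+0.933200))/(1+1/25) = 1813/2000 ≈ 0.906500
step 4 [4y] zero: DF = P = 4503/5000 ≈ 0.900600
step 5 [5y] bond c/1=3/80: DF=(844651/800000 − 3/80·(0.982300+0.933200+0.906500+0.900600))/(1+3/80) = 8831/10000 ≈ 0.883100
step 6 [6y] zero: DF = P = 8703/10000 ≈ 0.870300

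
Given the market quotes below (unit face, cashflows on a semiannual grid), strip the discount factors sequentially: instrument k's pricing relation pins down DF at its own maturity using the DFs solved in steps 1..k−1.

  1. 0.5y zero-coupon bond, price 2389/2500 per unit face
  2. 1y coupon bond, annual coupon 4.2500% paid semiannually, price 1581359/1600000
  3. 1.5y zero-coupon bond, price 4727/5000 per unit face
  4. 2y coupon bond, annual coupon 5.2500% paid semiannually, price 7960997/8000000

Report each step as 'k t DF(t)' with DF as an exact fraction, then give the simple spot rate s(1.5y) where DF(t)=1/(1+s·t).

1 1/2 2389/2500
2 1 9479/10000
3 3/2 4727/5000
4 2 1121/1250
s(1.5y) = (1/(4727/5000) − 1)/(3/2) = 182/4727 ≈ 3.8502%

step 1 [0.5y] zero: DF = P = 2389/2500 ≈ 0.955600
step 2 [1y] bond c/2=17/800: DF=(1581359/1600000 − 17/800·(0.955600))/(1+17/800) = 9479/10000 ≈ 0.947900
step 3 [1.5y] zero: DF = P = 4727/5000 ≈ 0.945400
step 4 [2y] bond c/2=21/800: DF=(7960997/8000000 − 21/800·(0.955600+0.947900+0.945400))/(1+21/800) = 1121/1250 ≈ 0.896800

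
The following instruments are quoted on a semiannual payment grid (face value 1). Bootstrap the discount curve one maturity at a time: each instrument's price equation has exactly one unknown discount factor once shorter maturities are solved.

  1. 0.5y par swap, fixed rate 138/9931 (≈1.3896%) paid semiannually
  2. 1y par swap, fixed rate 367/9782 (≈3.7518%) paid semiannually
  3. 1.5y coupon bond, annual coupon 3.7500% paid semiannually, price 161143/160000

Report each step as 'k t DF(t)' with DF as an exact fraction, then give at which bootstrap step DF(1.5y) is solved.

1 1/2 9931/10000
2 1 9633/10000
3 3/2 4763/5000
DF(1.5y) is solved at step 3

step 1 [0.5y] swap r/2=69/9931: DF=(1 − 69/9931·(0))/(1+69/9931) = 9931/10000 ≈ 0.993100
step 2 [1y] swap r/2=367/19564: DF=(1 − 367/19564·(0.993100))/(1+367/19564) = 9633/10000 ≈ 0.963300
step 3 [1.5y] bond c/2=3/160: DF=(161143/160000 − 3/160·(0.993100+0.963300))/(1+3/160) = 4763/5000 ≈ 0.952600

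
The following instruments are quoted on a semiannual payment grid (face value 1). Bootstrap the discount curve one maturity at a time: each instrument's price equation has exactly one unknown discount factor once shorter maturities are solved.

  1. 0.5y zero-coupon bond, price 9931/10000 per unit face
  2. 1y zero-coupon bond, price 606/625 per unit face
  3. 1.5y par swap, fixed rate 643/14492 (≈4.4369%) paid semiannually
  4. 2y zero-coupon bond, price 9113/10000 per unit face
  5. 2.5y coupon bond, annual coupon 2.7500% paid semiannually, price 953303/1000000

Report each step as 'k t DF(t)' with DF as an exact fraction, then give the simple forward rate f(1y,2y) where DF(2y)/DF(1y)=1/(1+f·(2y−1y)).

1 1/2 9931/10000
2 1 606/625
3 3/2 9357/10000
4 2 9113/10000
5 5/2 8887/10000
f(1y,2y) = ((606/625)/(9113/10000) − 1)/(1) = 583/9113 ≈ 6.3975%

step 1 [0.5y] zero: DF = P = 9931/10000 ≈ 0.993100
step 2 [1y] zero: DF = P = 606/625 ≈ 0.969600
step 3 [1.5y] swap r/2=643/28984: DF=(1 − 643/28984·(0.993100+0.969600))/(1+643/28984) = 9357/10000 ≈ 0.935700
step 4 [2y] zero: DF = P = 9113/10000 ≈ 0.911300
step 5 [2.5y] bond c/2=11/800: DF=(953303/1000000 − 11/800·(0.993100+0.969600+0.935700+0.911300))/(1+11/800) = 8887/10000 ≈ 0.888700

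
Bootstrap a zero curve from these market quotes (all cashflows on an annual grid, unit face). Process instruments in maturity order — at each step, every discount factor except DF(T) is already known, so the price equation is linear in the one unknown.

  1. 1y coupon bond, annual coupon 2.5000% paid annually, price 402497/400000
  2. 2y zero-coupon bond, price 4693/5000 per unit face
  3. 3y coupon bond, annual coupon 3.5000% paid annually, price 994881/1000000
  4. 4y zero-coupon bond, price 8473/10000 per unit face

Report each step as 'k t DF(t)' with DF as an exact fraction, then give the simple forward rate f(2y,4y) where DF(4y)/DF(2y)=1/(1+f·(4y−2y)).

step 1 [1y] bond c/1=1/40: DF=(402497/400000 − 1/40·(0))/(1+1/40) = 9817/10000 ≈ 0.981700
step 2 [2y] zero: DF = P = 4693/5000 ≈ 0.938600
step 3 [3y] bond c/1=7/200: DF=(994881/1000000 − 7/200·(0.981700+0.938600))/(1+7/200) = 8963/10000 ≈ 0.896300
step 4 [4y] zero: DF = P = 8473/10000 ≈ 0.847300

1 1 9817/10000
2 2 4693/5000
3 3 8963/10000
4 4 8473/10000
f(2y,4y) = ((4693/5000)/(8473/10000) − 1)/(2) = 913/16946 ≈ 5.3877%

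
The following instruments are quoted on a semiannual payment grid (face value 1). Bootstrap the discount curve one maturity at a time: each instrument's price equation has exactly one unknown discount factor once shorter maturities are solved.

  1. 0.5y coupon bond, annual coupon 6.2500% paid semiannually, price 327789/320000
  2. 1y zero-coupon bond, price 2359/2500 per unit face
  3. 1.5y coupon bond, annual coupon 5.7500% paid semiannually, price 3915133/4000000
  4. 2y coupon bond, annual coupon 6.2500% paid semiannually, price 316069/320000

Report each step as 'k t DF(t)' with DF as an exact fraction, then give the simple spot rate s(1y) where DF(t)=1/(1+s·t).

1 1/2 9933/10000
2 1 2359/2500
3 3/2 8973/10000
4 2 8719/10000
s(1y) = (1/(2359/2500) − 1)/(1) = 141/2359 ≈ 5.9771%

step 1 [0.5y] bond c/2=1/32: DF=(327789/320000 − 1/32·(0))/(1+1/32) = 9933/10000 ≈ 0.993300
step 2 [1y] zero: DF = P = 2359/2500 ≈ 0.943600
step 3 [1.5y] bond c/2=23/800: DF=(3915133/4000000 − 23/800·(0.993300+0.943600))/(1+23/800) = 8973/10000 ≈ 0.897300
step 4 [2y] bond c/2=1/32: DF=(316069/320000 − 1/32·(0.993300+0.943600+0.897300))/(1+1/32) = 8719/10000 ≈ 0.871900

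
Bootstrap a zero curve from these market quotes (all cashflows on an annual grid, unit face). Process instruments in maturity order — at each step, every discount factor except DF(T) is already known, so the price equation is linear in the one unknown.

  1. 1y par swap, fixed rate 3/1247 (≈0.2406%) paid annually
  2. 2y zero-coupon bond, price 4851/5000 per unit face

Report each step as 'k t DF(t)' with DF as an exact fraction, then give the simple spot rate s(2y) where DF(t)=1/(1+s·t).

step 1 [1y] swap r/1=3/1247: DF=(1 − 3/1247·(0))/(1+3/1247) = 1247/1250 ≈ 0.997600
step 2 [2y] zero: DF = P = 4851/5000 ≈ 0.970200

1 1 1247/1250
2 2 4851/5000
s(2y) = (1/(4851/5000) − 1)/(2) = 149/9702 ≈ 1.5358%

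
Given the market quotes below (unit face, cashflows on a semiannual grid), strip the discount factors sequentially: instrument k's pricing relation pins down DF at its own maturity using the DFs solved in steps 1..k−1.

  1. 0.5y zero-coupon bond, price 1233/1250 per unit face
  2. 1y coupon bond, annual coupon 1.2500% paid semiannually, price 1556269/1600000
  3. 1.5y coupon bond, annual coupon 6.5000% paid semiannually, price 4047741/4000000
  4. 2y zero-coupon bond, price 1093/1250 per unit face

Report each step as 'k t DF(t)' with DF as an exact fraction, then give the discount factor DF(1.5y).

step 1 [0.5y] zero: DF = P = 1233/1250 ≈ 0.986400
step 2 [1y] bond c/2=1/160: DF=(1556269/1600000 − 1/160·(0.986400))/(1+1/160) = 1921/2000 ≈ 0.960500
step 3 [1.5y] bond c/2=13/400: DF=(4047741/4000000 − 13/400·(0.986400+0.960500))/(1+13/400) = 2297/2500 ≈ 0.918800
step 4 [2y] zero: DF = P = 1093/1250 ≈ 0.874400

1 1/2 1233/1250
2 1 1921/2000
3 3/2 2297/2500
4 2 1093/1250
DF(1.5y) = 2297/2500 ≈ 0.918800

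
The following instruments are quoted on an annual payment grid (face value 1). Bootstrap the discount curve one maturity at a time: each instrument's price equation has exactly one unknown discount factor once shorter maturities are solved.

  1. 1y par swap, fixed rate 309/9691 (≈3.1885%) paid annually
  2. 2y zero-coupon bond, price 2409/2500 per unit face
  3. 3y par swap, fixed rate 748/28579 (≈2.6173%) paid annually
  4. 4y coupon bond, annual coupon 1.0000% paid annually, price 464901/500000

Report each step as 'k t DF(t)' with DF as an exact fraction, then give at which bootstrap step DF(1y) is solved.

step 1 [1y] swap r/1=309/9691: DF=(1 − 309/9691·(0))/(1+309/9691) = 9691/10000 ≈ 0.969100
step 2 [2y] zero: DF = P = 2409/2500 ≈ 0.963600
step 3 [3y] swap r/1=748/28579: DF=(1 − 748/28579·(0.969100+0.963600))/(1+748/28579) = 2313/2500 ≈ 0.925200
step 4 [4y] bond c/1=1/100: DF=(464901/500000 − 1/100·(0.969100+0.963600+0.925200))/(1+1/100) = 8923/10000 ≈ 0.892300

1 1 9691/10000
2 2 2409/2500
3 3 2313/2500
4 4 8923/10000
DF(1y) is solved at step 1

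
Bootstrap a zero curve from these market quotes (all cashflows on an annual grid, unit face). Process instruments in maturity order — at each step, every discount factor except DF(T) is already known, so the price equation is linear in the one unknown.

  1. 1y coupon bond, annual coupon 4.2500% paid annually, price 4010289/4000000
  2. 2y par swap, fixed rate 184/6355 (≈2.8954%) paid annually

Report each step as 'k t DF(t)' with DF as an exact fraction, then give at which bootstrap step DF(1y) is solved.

1 1 9617/10000
2 2 1181/1250
DF(1y) is solved at step 1

step 1 [1y] bond c/1=17/400: DF=(4010289/4000000 − 17/400·(0))/(1+17/400) = 9617/10000 ≈ 0.961700
step 2 [2y] swap r/1=184/6355: DF=(1 − 184/6355·(0.961700))/(1+184/6355) = 1181/1250 ≈ 0.944800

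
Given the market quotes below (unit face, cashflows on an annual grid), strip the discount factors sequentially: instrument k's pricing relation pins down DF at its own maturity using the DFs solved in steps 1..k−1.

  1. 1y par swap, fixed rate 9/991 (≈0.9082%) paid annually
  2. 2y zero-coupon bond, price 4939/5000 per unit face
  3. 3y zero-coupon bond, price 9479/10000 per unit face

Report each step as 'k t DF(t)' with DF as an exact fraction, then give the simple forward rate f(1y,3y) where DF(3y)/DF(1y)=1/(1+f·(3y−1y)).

1 1 991/1000
2 2 4939/5000
3 3 9479/10000
f(1y,3y) = ((991/1000)/(9479/10000) − 1)/(2) = 431/18958 ≈ 2.2734%

step 1 [1y] swap r/1=9/991: DF=(1 − 9/991·(0))/(1+9/991) = 991/1000 ≈ 0.991000
step 2 [2y] zero: DF = P = 4939/5000 ≈ 0.987800
step 3 [3y] zero: DF = P = 9479/10000 ≈ 0.947900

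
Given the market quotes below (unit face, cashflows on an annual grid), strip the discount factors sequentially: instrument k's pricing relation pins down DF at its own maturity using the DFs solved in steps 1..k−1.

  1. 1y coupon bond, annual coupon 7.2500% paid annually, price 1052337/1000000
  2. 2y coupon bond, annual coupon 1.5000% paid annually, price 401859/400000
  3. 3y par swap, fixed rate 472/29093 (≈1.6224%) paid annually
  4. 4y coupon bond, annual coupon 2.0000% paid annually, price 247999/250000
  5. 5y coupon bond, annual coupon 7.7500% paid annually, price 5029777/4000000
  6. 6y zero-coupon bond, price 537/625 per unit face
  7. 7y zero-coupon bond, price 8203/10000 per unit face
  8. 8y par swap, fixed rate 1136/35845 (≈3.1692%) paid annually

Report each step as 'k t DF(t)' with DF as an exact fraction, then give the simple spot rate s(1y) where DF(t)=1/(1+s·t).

step 1 [1y] bond c/1=29/400: DF=(1052337/1000000 − 29/400·(0))/(1+29/400) = 2453/2500 ≈ 0.981200
step 2 [2y] bond c/1=3/200: DF=(401859/400000 − 3/200·(0.981200))/(1+3/200) = 9753/10000 ≈ 0.975300
step 3 [3y] swap r/1=472/29093: DF=(1 − 472/29093·(0.981200+0.975300))/(1+472/29093) = 1191/1250 ≈ 0.952800
step 4 [4y] bond c/1=1/50: DF=(247999/250000 − 1/50·(0.981200+0.975300+0.952800))/(1+1/50) = 1831/2000 ≈ 0.915500
step 5 [5y] bond c/1=31/400: DF=(5029777/4000000 − 31/400·(0.981200+0.975300+0.952800+0.915500))/(1+31/400) = 8919/10000 ≈ 0.891900
step 6 [6y] zero: DF = P = 537/625 ≈ 0.859200
step 7 [7y] zero: DF = P = 8203/10000 ≈ 0.820300
step 8 [8y] swap r/1=1136/35845: DF=(1 − 1136/35845·(0.981200+0.975300+0.952800+0.915500+0.891900+0.859200+0.820300))/(1+1136/35845) = 483/625 ≈ 0.772800

1 1 2453/2500
2 2 9753/10000
3 3 1191/1250
4 4 1831/2000
5 5 8919/10000
6 6 537/625
7 7 8203/10000
8 8 483/625
s(1y) = (1/(2453/2500) − 1)/(1) = 47/2453 ≈ 1.9160%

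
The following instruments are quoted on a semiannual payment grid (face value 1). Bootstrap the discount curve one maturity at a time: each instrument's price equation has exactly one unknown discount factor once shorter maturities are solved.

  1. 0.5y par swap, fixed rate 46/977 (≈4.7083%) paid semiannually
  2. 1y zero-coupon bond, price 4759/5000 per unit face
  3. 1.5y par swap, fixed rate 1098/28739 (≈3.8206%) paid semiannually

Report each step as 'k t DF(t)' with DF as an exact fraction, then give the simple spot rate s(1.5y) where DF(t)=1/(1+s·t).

step 1 [0.5y] swap r/2=23/977: DF=(1 − 23/977·(0))/(1+23/977) = 977/1000 ≈ 0.977000
step 2 [1y] zero: DF = P = 4759/5000 ≈ 0.951800
step 3 [1.5y] swap r/2=549/28739: DF=(1 − 549/28739·(0.977000+0.951800))/(1+549/28739) = 9451/10000 ≈ 0.945100

1 1/2 977/1000
2 1 4759/5000
3 3/2 9451/10000
s(1.5y) = (1/(9451/10000) − 1)/(3/2) = 366/9451 ≈ 3.8726%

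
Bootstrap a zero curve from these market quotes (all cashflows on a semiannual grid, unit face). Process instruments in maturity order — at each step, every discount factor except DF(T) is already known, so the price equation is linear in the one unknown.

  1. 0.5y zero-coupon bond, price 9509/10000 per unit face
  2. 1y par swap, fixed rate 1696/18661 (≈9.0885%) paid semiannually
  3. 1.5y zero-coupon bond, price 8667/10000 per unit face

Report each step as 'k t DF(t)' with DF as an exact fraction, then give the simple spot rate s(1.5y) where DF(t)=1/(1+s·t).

step 1 [0.5y] zero: DF = P = 9509/10000 ≈ 0.950900
step 2 [1y] swap r/2=848/18661: DF=(1 − 848/18661·(0.950900))/(1+848/18661) = 572/625 ≈ 0.915200
step 3 [1.5y] zero: DF = P = 8667/10000 ≈ 0.866700

1 1/2 9509/10000
2 1 572/625
3 3/2 8667/10000
s(1.5y) = (1/(8667/10000) − 1)/(3/2) = 2666/26001 ≈ 10.2535%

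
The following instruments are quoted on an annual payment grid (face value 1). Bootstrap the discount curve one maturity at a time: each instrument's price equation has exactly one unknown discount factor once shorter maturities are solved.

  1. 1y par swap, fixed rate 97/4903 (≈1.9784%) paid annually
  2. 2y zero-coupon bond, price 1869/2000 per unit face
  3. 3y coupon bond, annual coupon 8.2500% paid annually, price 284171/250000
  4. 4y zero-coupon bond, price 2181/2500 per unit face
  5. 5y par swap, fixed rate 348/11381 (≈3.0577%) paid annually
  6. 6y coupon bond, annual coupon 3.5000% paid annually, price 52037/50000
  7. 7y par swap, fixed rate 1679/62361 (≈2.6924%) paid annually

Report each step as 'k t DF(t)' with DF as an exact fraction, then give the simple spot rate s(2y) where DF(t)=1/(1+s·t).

step 1 [1y] swap r/1=97/4903: DF=(1 − 97/4903·(0))/(1+97/4903) = 4903/5000 ≈ 0.980600
step 2 [2y] zero: DF = P = 1869/2000 ≈ 0.934500
step 3 [3y] bond c/1=33/400: DF=(284171/250000 − 33/400·(0.980600+0.934500))/(1+33/400) = 9041/10000 ≈ 0.904100
step 4 [4y] zero: DF = P = 2181/2500 ≈ 0.872400
step 5 [5y] swap r/1=348/11381: DF=(1 − 348/11381·(0.980600+0.934500+0.904100+0.872400))/(1+348/11381) = 538/625 ≈ 0.860800
step 6 [6y] bond c/1=7/200: DF=(52037/50000 − 7/200·(0.980600+0.934500+0.904100+0.872400+0.860800))/(1+7/200) = 2129/2500 ≈ 0.851600
step 7 [7y] swap r/1=1679/62361: DF=(1 − 1679/62361·(0.980600+0.934500+0.904100+0.872400+0.860800+0.851600))/(1+1679/62361) = 8321/10000 ≈ 0.832100

1 1 4903/5000
2 2 1869/2000
3 3 9041/10000
4 4 2181/2500
5 5 538/625
6 6 2129/2500
7 7 8321/10000
s(2y) = (1/(1869/2000) − 1)/(2) = 131/3738 ≈ 3.5045%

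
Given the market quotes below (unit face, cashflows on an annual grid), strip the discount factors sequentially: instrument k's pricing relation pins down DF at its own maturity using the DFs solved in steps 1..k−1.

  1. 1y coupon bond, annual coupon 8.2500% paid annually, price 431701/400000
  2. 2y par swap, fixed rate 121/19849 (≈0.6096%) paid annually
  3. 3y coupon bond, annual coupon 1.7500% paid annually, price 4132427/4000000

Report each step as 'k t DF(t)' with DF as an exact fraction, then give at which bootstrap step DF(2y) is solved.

step 1 [1y] bond c/1=33/400: DF=(431701/400000 − 33/400·(0))/(1+33/400) = 997/1000 ≈ 0.997000
step 2 [2y] swap r/1=121/19849: DF=(1 − 121/19849·(0.997000))/(1+121/19849) = 9879/10000 ≈ 0.987900
step 3 [3y] bond c/1=7/400: DF=(4132427/4000000 − 7/400·(0.997000+0.987900))/(1+7/400) = 2453/2500 ≈ 0.981200

1 1 997/1000
2 2 9879/10000
3 3 2453/2500
DF(2y) is solved at step 2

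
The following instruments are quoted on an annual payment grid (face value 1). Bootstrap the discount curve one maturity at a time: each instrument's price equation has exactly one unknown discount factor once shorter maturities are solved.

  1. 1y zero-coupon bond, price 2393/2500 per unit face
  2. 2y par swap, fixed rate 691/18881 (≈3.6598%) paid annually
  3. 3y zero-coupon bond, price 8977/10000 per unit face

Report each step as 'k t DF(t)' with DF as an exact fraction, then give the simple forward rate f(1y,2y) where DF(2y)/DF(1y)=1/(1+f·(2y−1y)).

step 1 [1y] zero: DF = P = 2393/2500 ≈ 0.957200
step 2 [2y] swap r/1=691/18881: DF=(1 − 691/18881·(0.957200))/(1+691/18881) = 9309/10000 ≈ 0.930900
step 3 [3y] zero: DF = P = 8977/10000 ≈ 0.897700

1 1 2393/2500
2 2 9309/10000
3 3 8977/10000
f(1y,2y) = ((2393/2500)/(9309/10000) − 1)/(1) = 263/9309 ≈ 2.8252%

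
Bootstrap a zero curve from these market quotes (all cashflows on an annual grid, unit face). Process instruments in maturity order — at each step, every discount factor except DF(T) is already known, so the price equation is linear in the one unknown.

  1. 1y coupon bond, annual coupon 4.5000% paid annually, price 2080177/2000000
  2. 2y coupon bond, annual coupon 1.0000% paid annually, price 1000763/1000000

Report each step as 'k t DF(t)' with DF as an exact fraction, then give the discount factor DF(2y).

step 1 [1y] bond c/1=9/200: DF=(2080177/2000000 − 9/200·(0))/(1+9/200) = 9953/10000 ≈ 0.995300
step 2 [2y] bond c/1=1/100: DF=(1000763/1000000 − 1/100·(0.995300))/(1+1/100) = 981/1000 ≈ 0.981000

1 1 9953/10000
2 2 981/1000
DF(2y) = 981/1000 ≈ 0.981000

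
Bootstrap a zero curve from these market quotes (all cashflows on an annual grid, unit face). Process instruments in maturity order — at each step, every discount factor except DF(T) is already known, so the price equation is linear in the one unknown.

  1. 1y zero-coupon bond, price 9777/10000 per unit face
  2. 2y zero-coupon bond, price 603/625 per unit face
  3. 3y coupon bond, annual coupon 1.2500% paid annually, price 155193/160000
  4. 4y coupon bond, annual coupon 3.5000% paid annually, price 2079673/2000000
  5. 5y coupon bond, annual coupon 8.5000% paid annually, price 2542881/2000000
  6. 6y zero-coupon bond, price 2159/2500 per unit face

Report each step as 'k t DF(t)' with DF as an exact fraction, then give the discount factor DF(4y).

1 1 9777/10000
2 2 603/625
3 3 467/500
4 4 4537/5000
5 5 4377/5000
6 6 2159/2500
DF(4y) = 4537/5000 ≈ 0.907400

step 1 [1y] zero: DF = P = 9777/10000 ≈ 0.977700
step 2 [2y] zero: DF = P = 603/625 ≈ 0.964800
step 3 [3y] bond c/1=1/80: DF=(155193/160000 − 1/80·(0.977700+0.964800))/(1+1/80) = 467/500 ≈ 0.934000
step 4 [4y] bond c/1=7/200: DF=(2079673/2000000 − 7/200·(0.977700+0.964800+0.934000))/(1+7/200) = 4537/5000 ≈ 0.907400
step 5 [5y] bond c/1=17/200: DF=(2542881/2000000 − 17/200·(0.977700+0.964800+0.934000+0.907400))/(1+17/200) = 4377/5000 ≈ 0.875400
step 6 [6y] zero: DF = P = 2159/2500 ≈ 0.863600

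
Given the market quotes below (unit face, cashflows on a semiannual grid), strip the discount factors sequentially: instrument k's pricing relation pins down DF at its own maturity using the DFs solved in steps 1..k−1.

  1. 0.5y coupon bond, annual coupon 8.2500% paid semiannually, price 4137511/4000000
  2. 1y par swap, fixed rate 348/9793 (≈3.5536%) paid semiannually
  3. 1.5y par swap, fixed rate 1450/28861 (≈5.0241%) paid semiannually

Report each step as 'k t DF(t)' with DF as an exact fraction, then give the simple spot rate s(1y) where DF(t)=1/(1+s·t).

step 1 [0.5y] bond c/2=33/800: DF=(4137511/4000000 − 33/800·(0))/(1+33/800) = 4967/5000 ≈ 0.993400
step 2 [1y] swap r/2=174/9793: DF=(1 − 174/9793·(0.993400))/(1+174/9793) = 2413/2500 ≈ 0.965200
step 3 [1.5y] swap r/2=725/28861: DF=(1 − 725/28861·(0.993400+0.965200))/(1+725/28861) = 371/400 ≈ 0.927500

1 1/2 4967/5000
2 1 2413/2500
3 3/2 371/400
s(1y) = (1/(2413/2500) − 1)/(1) = 87/2413 ≈ 3.6055%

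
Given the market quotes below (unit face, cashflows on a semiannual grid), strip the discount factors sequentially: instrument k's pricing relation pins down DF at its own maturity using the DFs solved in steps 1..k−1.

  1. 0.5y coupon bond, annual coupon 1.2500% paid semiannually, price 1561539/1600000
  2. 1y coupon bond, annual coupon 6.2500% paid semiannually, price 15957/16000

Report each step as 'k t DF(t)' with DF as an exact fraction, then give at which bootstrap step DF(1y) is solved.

1 1/2 9699/10000
2 1 9377/10000
DF(1y) is solved at step 2

step 1 [0.5y] bond c/2=1/160: DF=(1561539/1600000 − 1/160·(0))/(1+1/160) = 9699/10000 ≈ 0.969900
step 2 [1y] bond c/2=1/32: DF=(15957/16000 − 1/32·(0.969900))/(1+1/32) = 9377/10000 ≈ 0.937700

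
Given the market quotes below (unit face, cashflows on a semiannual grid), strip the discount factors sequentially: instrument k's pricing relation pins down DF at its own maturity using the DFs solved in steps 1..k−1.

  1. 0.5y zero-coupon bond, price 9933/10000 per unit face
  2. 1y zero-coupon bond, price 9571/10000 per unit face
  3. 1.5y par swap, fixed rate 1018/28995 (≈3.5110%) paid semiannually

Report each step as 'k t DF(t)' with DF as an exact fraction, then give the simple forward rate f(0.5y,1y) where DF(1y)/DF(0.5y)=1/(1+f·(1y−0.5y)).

1 1/2 9933/10000
2 1 9571/10000
3 3/2 9491/10000
f(0.5y,1y) = ((9933/10000)/(9571/10000) − 1)/(1/2) = 724/9571 ≈ 7.5645%

step 1 [0.5y] zero: DF = P = 9933/10000 ≈ 0.993300
step 2 [1y] zero: DF = P = 9571/10000 ≈ 0.957100
step 3 [1.5y] swap r/2=509/28995: DF=(1 − 509/28995·(0.993300+0.957100))/(1+509/28995) = 9491/10000 ≈ 0.949100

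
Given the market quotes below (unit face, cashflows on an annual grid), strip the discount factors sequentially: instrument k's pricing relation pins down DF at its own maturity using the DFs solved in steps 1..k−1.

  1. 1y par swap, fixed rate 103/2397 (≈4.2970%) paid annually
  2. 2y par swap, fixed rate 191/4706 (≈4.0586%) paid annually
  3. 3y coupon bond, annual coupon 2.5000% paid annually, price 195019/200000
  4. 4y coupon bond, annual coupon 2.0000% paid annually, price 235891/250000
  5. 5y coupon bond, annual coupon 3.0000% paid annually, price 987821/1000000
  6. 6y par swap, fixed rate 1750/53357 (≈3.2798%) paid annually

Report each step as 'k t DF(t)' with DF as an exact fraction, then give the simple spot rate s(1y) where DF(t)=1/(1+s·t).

1 1 2397/2500
2 2 2309/2500
3 3 4527/5000
4 4 544/625
5 5 341/400
6 6 33/40
s(1y) = (1/(2397/2500) − 1)/(1) = 103/2397 ≈ 4.2970%

step 1 [1y] swap r/1=103/2397: DF=(1 − 103/2397·(0))/(1+103/2397) = 2397/2500 ≈ 0.958800
step 2 [2y] swap r/1=191/4706: DF=(1 − 191/4706·(0.958800))/(1+191/4706) = 2309/2500 ≈ 0.923600
step 3 [3y] bond c/1=1/40: DF=(195019/200000 − 1/40·(0.958800+0.923600))/(1+1/40) = 4527/5000 ≈ 0.905400
step 4 [4y] bond c/1=1/50: DF=(235891/250000 − 1/50·(0.958800+0.923600+0.905400))/(1+1/50) = 544/625 ≈ 0.870400
step 5 [5y] bond c/1=3/100: DF=(987821/1000000 − 3/100·(0.958800+0.923600+0.905400+0.870400))/(1+3/100) = 341/400 ≈ 0.852500
step 6 [6y] swap r/1=1750/53357: DF=(1 − 1750/53357·(0.958800+0.923600+0.905400+0.870400+0.852500))/(1+1750/53357) = 33/40 ≈ 0.825000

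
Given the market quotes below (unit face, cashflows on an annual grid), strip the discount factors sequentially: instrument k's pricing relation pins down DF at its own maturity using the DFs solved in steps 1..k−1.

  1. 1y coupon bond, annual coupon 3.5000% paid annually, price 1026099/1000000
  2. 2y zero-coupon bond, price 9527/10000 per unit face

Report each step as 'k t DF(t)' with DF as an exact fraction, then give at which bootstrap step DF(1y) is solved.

1 1 4957/5000
2 2 9527/10000
DF(1y) is solved at step 1

step 1 [1y] bond c/1=7/200: DF=(1026099/1000000 − 7/200·(0))/(1+7/200) = 4957/5000 ≈ 0.991400
step 2 [2y] zero: DF = P = 9527/10000 ≈ 0.952700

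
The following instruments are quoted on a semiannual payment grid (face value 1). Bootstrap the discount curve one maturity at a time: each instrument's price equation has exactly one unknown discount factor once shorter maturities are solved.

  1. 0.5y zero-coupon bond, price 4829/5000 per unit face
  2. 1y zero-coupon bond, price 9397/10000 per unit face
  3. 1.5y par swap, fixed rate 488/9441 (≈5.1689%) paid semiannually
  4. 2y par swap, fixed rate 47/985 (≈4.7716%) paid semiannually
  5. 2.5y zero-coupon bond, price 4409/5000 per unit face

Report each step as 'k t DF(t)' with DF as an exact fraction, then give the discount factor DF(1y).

step 1 [0.5y] zero: DF = P = 4829/5000 ≈ 0.965800
step 2 [1y] zero: DF = P = 9397/10000 ≈ 0.939700
step 3 [1.5y] swap r/2=244/9441: DF=(1 − 244/9441·(0.965800+0.939700))/(1+244/9441) = 2317/2500 ≈ 0.926800
step 4 [2y] swap r/2=47/1970: DF=(1 − 47/1970·(0.965800+0.939700+0.926800))/(1+47/1970) = 9107/10000 ≈ 0.910700
step 5 [2.5y] zero: DF = P = 4409/5000 ≈ 0.881800

1 1/2 4829/5000
2 1 9397/10000
3 3/2 2317/2500
4 2 9107/10000
5 5/2 4409/5000
DF(1y) = 9397/10000 ≈ 0.939700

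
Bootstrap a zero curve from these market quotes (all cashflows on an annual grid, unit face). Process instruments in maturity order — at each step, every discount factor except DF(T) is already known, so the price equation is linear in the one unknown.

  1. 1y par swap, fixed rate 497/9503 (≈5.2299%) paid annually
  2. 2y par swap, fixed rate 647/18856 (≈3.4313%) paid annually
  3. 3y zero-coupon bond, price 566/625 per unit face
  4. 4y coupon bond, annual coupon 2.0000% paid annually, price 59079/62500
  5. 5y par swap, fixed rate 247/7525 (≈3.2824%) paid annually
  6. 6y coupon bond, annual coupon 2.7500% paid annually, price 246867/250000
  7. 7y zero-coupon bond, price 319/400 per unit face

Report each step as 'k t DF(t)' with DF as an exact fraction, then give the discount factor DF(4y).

1 1 9503/10000
2 2 9353/10000
3 3 566/625
4 4 109/125
5 5 4259/5000
6 6 4201/5000
7 7 319/400
DF(4y) = 109/125 ≈ 0.872000

step 1 [1y] swap r/1=497/9503: DF=(1 − 497/9503·(0))/(1+497/9503) = 9503/10000 ≈ 0.950300
step 2 [2y] swap r/1=647/18856: DF=(1 − 647/18856·(0.950300))/(1+647/18856) = 9353/10000 ≈ 0.935300
step 3 [3y] zero: DF = P = 566/625 ≈ 0.905600
step 4 [4y] bond c/1=1/50: DF=(59079/62500 − 1/50·(0.950300+0.935300+0.905600))/(1+1/50) = 109/125 ≈ 0.872000
step 5 [5y] swap r/1=247/7525: DF=(1 − 247/7525·(0.950300+0.935300+0.905600+0.872000))/(1+247/7525) = 4259/5000 ≈ 0.851800
step 6 [6y] bond c/1=11/400: DF=(246867/250000 − 11/400·(0.950300+0.935300+0.905600+0.872000+0.851800))/(1+11/400) = 4201/5000 ≈ 0.840200
step 7 [7y] zero: DF = P = 319/400 ≈ 0.797500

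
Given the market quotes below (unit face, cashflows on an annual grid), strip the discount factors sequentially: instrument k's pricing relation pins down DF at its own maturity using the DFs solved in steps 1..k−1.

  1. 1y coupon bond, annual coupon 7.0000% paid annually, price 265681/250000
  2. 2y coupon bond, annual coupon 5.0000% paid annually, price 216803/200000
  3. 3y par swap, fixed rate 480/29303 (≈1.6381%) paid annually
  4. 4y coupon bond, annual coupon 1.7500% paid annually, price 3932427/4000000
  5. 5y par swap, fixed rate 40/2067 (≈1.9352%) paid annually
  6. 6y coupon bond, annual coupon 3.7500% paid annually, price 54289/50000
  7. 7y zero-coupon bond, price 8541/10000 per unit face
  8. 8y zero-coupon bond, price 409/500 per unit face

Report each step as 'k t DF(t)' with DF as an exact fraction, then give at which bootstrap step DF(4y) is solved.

1 1 2483/2500
2 2 9851/10000
3 3 119/125
4 4 4579/5000
5 5 227/250
6 6 8747/10000
7 7 8541/10000
8 8 409/500
DF(4y) is solved at step 4

step 1 [1y] bond c/1=7/100: DF=(265681/250000 − 7/100·(0))/(1+7/100) = 2483/2500 ≈ 0.993200
step 2 [2y] bond c/1=1/20: DF=(216803/200000 − 1/20·(0.993200))/(1+1/20) = 9851/10000 ≈ 0.985100
step 3 [3y] swap r/1=480/29303: DF=(1 − 480/29303·(0.993200+0.985100))/(1+480/29303) = 119/125 ≈ 0.952000
step 4 [4y] bond c/1=7/400: DF=(3932427/4000000 − 7/400·(0.993200+0.985100+0.952000))/(1+7/400) = 4579/5000 ≈ 0.915800
step 5 [5y] swap r/1=40/2067: DF=(1 − 40/2067·(0.993200+0.985100+0.952000+0.915800))/(1+40/2067) = 227/250 ≈ 0.908000
step 6 [6y] bond c/1=3/80: DF=(54289/50000 − 3/80·(0.993200+0.985100+0.952000+0.915800+0.908000))/(1+3/80) = 8747/10000 ≈ 0.874700
step 7 [7y] zero: DF = P = 8541/10000 ≈ 0.854100
step 8 [8y] zero: DF = P = 409/500 ≈ 0.818000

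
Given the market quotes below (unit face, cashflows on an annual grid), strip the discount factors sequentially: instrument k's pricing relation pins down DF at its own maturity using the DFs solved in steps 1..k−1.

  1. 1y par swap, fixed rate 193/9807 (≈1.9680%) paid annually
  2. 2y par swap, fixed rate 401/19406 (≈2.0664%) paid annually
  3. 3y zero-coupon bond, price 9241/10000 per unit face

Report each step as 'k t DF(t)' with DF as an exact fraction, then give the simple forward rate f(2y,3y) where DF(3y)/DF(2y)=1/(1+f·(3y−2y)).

step 1 [1y] swap r/1=193/9807: DF=(1 − 193/9807·(0))/(1+193/9807) = 9807/10000 ≈ 0.980700
step 2 [2y] swap r/1=401/19406: DF=(1 − 401/19406·(0.980700))/(1+401/19406) = 9599/10000 ≈ 0.959900
step 3 [3y] zero: DF = P = 9241/10000 ≈ 0.924100

1 1 9807/10000
2 2 9599/10000
3 3 9241/10000
f(2y,3y) = ((9599/10000)/(9241/10000) − 1)/(1) = 358/9241 ≈ 3.8740%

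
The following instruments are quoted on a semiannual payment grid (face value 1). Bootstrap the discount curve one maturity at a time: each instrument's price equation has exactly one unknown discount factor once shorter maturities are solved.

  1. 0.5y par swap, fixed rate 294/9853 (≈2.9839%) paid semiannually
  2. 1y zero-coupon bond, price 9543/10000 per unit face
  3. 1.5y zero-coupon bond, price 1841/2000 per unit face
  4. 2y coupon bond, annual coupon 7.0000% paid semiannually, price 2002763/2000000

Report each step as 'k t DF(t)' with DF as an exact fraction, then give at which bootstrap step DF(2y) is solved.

1 1/2 9853/10000
2 1 9543/10000
3 3/2 1841/2000
4 2 2177/2500
DF(2y) is solved at step 4

step 1 [0.5y] swap r/2=147/9853: DF=(1 − 147/9853·(0))/(1+147/9853) = 9853/10000 ≈ 0.985300
step 2 [1y] zero: DF = P = 9543/10000 ≈ 0.954300
step 3 [1.5y] zero: DF = P = 1841/2000 ≈ 0.920500
step 4 [2y] bond c/2=7/200: DF=(2002763/2000000 − 7/200·(0.985300+0.954300+0.920500))/(1+7/200) = 2177/2500 ≈ 0.870800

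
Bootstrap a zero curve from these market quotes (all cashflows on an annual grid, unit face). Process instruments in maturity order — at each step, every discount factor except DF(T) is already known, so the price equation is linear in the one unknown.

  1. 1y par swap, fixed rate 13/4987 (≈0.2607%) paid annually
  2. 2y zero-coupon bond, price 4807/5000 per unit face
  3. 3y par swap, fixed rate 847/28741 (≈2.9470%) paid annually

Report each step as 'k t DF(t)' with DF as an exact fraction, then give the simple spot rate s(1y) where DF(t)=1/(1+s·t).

step 1 [1y] swap r/1=13/4987: DF=(1 − 13/4987·(0))/(1+13/4987) = 4987/5000 ≈ 0.997400
step 2 [2y] zero: DF = P = 4807/5000 ≈ 0.961400
step 3 [3y] swap r/1=847/28741: DF=(1 − 847/28741·(0.997400+0.961400))/(1+847/28741) = 9153/10000 ≈ 0.915300

1 1 4987/5000
2 2 4807/5000
3 3 9153/10000
s(1y) = (1/(4987/5000) − 1)/(1) = 13/4987 ≈ 0.2607%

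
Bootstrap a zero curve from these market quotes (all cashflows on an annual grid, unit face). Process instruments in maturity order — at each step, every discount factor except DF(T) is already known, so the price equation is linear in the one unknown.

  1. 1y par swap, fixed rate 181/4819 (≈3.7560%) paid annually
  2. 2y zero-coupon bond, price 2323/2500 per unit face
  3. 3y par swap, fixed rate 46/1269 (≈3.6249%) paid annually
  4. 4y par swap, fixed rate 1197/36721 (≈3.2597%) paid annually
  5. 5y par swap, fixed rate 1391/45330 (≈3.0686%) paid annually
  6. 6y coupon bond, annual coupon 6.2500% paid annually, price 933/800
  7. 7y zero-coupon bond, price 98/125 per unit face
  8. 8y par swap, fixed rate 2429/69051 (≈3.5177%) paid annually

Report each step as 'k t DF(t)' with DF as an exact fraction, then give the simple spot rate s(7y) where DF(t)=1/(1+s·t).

step 1 [1y] swap r/1=181/4819: DF=(1 − 181/4819·(0))/(1+181/4819) = 4819/5000 ≈ 0.963800
step 2 [2y] zero: DF = P = 2323/2500 ≈ 0.929200
step 3 [3y] swap r/1=46/1269: DF=(1 − 46/1269·(0.963800+0.929200))/(1+46/1269) = 2247/2500 ≈ 0.898800
step 4 [4y] swap r/1=1197/36721: DF=(1 − 1197/36721·(0.963800+0.929200+0.898800))/(1+1197/36721) = 8803/10000 ≈ 0.880300
step 5 [5y] swap r/1=1391/45330: DF=(1 − 1391/45330·(0.963800+0.929200+0.898800+0.880300))/(1+1391/45330) = 8609/10000 ≈ 0.860900
step 6 [6y] bond c/1=1/16: DF=(933/800 − 1/16·(0.963800+0.929200+0.898800+0.880300+0.860900))/(1+1/16) = 831/1000 ≈ 0.831000
step 7 [7y] zero: DF = P = 98/125 ≈ 0.784000
step 8 [8y] swap r/1=2429/69051: DF=(1 − 2429/69051·(0.963800+0.929200+0.898800+0.880300+0.860900+0.831000+0.784000))/(1+2429/69051) = 7571/10000 ≈ 0.757100

1 1 4819/5000
2 2 2323/2500
3 3 2247/2500
4 4 8803/10000
5 5 8609/10000
6 6 831/1000
7 7 98/125
8 8 7571/10000
s(7y) = (1/(98/125) − 1)/(7) = 27/686 ≈ 3.9359%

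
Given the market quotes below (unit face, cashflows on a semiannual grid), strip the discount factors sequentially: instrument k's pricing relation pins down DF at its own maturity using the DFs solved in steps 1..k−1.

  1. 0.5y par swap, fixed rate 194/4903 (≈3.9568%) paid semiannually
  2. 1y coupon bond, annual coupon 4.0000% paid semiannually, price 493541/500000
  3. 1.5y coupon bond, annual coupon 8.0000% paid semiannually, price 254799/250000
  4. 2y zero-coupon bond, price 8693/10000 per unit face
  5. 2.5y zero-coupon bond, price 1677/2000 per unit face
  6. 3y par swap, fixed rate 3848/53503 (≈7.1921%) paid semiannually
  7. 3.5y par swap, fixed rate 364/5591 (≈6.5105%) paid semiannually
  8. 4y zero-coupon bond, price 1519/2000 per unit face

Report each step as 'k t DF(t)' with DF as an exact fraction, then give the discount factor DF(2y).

step 1 [0.5y] swap r/2=97/4903: DF=(1 − 97/4903·(0))/(1+97/4903) = 4903/5000 ≈ 0.980600
step 2 [1y] bond c/2=1/50: DF=(493541/500000 − 1/50·(0.980600))/(1+1/50) = 1897/2000 ≈ 0.948500
step 3 [1.5y] bond c/2=1/25: DF=(254799/250000 − 1/25·(0.980600+0.948500))/(1+1/25) = 4529/5000 ≈ 0.905800
step 4 [2y] zero: DF = P = 8693/10000 ≈ 0.869300
step 5 [2.5y] zero: DF = P = 1677/2000 ≈ 0.838500
step 6 [3y] swap r/2=1924/53503: DF=(1 − 1924/53503·(0.980600+0.948500+0.905800+0.869300+0.838500))/(1+1924/53503) = 2019/2500 ≈ 0.807600
step 7 [3.5y] swap r/2=182/5591: DF=(1 − 182/5591·(0.980600+0.948500+0.905800+0.869300+0.838500+0.807600))/(1+182/5591) = 3999/5000 ≈ 0.799800
step 8 [4y] zero: DF = P = 1519/2000 ≈ 0.759500

1 1/2 4903/5000
2 1 1897/2000
3 3/2 4529/5000
4 2 8693/10000
5 5/2 1677/2000
6 3 2019/2500
7 7/2 3999/5000
8 4 1519/2000
DF(2y) = 8693/10000 ≈ 0.869300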